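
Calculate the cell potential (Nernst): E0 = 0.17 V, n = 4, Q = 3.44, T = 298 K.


E = E0 - (RT/nF) * ln(Q)
E = 0.17 - (8.314 * 298 / (4 * 96485)) * ln(3.44)
E = 0.1621 V

0.1621 V


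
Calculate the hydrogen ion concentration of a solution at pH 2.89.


[H+] = 10^(-pH)
[H+] = 10^(-2.89)
[H+] = 0.0013 M

0.0013 M


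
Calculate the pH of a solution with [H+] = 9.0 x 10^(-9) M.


pH = -log10([H+])
pH = -log10(9.0 x 10^(-9))
pH = 8.0458

8.0458


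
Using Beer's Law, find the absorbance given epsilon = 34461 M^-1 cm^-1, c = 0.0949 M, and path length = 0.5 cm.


A = epsilon * c * l
A = 34461 * 0.0949 * 0.5
A = 1635.1744

1635.1744


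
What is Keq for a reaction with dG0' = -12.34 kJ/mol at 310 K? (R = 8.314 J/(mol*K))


Keq = exp(-dG0 * 1000 / (R * T))
Keq = exp(-(-12.34) * 1000 / (8.314 * 310))
Keq = 120.0468

120.0468


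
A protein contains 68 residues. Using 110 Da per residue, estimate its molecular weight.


MW = n_residues * 110 Da
MW = 68 * 110
MW = 7480 Da

7480 Da


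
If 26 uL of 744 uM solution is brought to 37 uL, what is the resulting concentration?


C2 = C1 * V1 / V2
C2 = 744 * 26 / 37
C2 = 522.8108 uM

522.8108 uM


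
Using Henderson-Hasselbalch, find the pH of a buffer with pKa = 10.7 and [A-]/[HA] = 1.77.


pH = pKa + log10([A-]/[HA])
pH = 10.7 + log10(1.77)
pH = 10.948

10.948


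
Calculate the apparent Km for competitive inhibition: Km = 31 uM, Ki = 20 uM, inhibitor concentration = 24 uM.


Km_app = Km * (1 + [I]/Ki)
Km_app = 31 * (1 + 24/20)
Km_app = 68.2 uM

68.2 uM


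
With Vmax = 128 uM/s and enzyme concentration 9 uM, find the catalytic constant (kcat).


kcat = Vmax / [E]t
kcat = 128 / 9
kcat = 14.2222 s^-1

14.2222 s^-1


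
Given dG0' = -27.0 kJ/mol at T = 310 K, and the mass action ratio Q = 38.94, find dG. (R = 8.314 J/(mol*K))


dG = dG0' + RT * ln(Q) / 1000
dG = -27.0 + 8.314 * 310 * ln(38.94) / 1000
dG = -17.5617 kJ/mol

-17.5617 kJ/mol


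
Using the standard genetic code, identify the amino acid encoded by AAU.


Standard genetic code lookup.
Codon AAU -> Asn

Asn


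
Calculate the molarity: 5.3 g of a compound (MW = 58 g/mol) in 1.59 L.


C = (mass / MW) / volume
C = (5.3 / 58) / 1.59
C = 0.0575 M

0.0575 M


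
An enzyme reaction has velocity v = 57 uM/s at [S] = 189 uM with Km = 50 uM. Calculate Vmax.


Vmax = v * (Km + [S]) / [S]
Vmax = 57 * (50 + 189) / 189
Vmax = 72.0794 uM/s

72.0794 uM/s


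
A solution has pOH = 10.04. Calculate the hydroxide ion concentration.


[OH-] = 10^(-pOH)
[OH-] = 10^(-10.04)
[OH-] = 9.120e-11 M

9.120e-11 M


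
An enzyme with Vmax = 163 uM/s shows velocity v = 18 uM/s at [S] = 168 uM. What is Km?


Km = [S] * (Vmax - v) / v
Km = 168 * (163 - 18) / 18
Km = 1353.3333 uM

1353.3333 uM


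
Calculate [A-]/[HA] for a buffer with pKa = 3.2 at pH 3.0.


[A-]/[HA] = 10^(pH - pKa)
= 10^(3.0 - 3.2)
= 0.631

0.631


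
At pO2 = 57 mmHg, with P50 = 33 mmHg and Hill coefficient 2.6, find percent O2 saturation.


Y = pO2^n / (P50^n + pO2^n)
Y = 57^2.6 / (33^2.6 + 57^2.6)
Y = 80.55%

80.55%


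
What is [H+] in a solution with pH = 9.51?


[H+] = 10^(-pH)
[H+] = 10^(-9.51)
[H+] = 3.090e-10 M

3.090e-10 M


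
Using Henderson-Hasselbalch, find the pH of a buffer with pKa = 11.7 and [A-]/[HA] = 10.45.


pH = pKa + log10([A-]/[HA])
pH = 11.7 + log10(10.45)
pH = 12.7191

12.7191


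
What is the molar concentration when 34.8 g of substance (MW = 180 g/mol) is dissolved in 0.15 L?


C = (mass / MW) / volume
C = (34.8 / 180) / 0.15
C = 1.2889 M

1.2889 M


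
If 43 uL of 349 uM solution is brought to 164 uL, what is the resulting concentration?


C2 = C1 * V1 / V2
C2 = 349 * 43 / 164
C2 = 91.5061 uM

91.5061 uM


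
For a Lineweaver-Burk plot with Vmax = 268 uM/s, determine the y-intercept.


y-intercept = 1/Vmax
= 1/268
= 0.0037 s/uM

0.0037 s/uM


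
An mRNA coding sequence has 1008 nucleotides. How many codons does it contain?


codons = nucleotides / 3
codons = 1008 / 3 = 336

336


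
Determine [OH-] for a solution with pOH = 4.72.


[OH-] = 10^(-pOH)
[OH-] = 10^(-4.72)
[OH-] = 1.905e-05 M

1.905e-05 M


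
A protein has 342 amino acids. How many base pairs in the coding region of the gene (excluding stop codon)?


Each amino acid = 1 codon = 3 bp
bp = 342 * 3 = 1026 bp

1026 bp


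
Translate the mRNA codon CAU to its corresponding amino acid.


Standard genetic code lookup.
Codon CAU -> His

His


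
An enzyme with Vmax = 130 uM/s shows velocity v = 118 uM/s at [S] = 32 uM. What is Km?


Km = [S] * (Vmax - v) / v
Km = 32 * (130 - 118) / 118
Km = 3.2542 uM

3.2542 uM


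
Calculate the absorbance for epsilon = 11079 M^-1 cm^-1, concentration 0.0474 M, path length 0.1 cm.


A = epsilon * c * l
A = 11079 * 0.0474 * 0.1
A = 52.5145

52.5145


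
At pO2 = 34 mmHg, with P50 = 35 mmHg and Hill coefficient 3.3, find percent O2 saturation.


Y = pO2^n / (P50^n + pO2^n)
Y = 34^3.3 / (35^3.3 + 34^3.3)
Y = 47.61%

47.61%


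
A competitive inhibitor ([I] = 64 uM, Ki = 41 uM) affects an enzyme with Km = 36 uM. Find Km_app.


Km_app = Km * (1 + [I]/Ki)
Km_app = 36 * (1 + 64/41)
Km_app = 92.1951 uM

92.1951 uM


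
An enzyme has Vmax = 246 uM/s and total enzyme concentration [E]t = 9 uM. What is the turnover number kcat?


kcat = Vmax / [E]t
kcat = 246 / 9
kcat = 27.3333 s^-1

27.3333 s^-1


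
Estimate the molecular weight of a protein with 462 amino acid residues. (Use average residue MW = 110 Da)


MW = n_residues * 110 Da
MW = 462 * 110
MW = 50820 Da

50820 Da


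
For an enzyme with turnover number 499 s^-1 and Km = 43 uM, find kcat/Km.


Catalytic efficiency = kcat / Km
= 499 / 43
= 11.6047 uM^-1*s^-1

11.6047 uM^-1*s^-1


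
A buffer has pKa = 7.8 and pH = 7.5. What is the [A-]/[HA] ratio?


[A-]/[HA] = 10^(pH - pKa)
= 10^(7.5 - 7.8)
= 0.5012

0.5012


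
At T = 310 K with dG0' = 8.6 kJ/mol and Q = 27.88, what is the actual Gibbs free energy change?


dG = dG0' + RT * ln(Q) / 1000
dG = 8.6 + 8.314 * 310 * ln(27.88) / 1000
dG = 17.1772 kJ/mol

17.1772 kJ/mol


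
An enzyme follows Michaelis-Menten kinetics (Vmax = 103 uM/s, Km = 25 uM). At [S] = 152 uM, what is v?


v = Vmax * [S] / (Km + [S])
v = 103 * 152 / (25 + 152)
v = 88.452 uM/s

88.452 uM/s


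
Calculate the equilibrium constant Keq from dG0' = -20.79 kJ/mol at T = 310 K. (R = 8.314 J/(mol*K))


Keq = exp(-dG0 * 1000 / (R * T))
Keq = exp(-(-20.79) * 1000 / (8.314 * 310))
Keq = 3185.7917

3185.7917


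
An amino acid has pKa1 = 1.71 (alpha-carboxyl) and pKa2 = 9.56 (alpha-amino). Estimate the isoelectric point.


pI = (pKa1 + pKa2) / 2
pI = (1.71 + 9.56) / 2
pI = 5.635

5.635


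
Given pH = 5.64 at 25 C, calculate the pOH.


pOH = 14 - pH
pOH = 14 - 5.64
pOH = 8.36

8.36


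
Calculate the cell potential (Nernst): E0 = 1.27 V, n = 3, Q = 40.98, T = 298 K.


E = E0 - (RT/nF) * ln(Q)
E = 1.27 - (8.314 * 298 / (3 * 96485)) * ln(40.98)
E = 1.2382 V

1.2382 V


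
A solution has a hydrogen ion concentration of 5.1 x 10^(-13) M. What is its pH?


pH = -log10([H+])
pH = -log10(5.1 x 10^(-13))
pH = 12.2924

12.2924


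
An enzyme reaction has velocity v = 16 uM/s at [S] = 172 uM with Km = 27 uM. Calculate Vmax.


Vmax = v * (Km + [S]) / [S]
Vmax = 16 * (27 + 172) / 172
Vmax = 18.5116 uM/s

18.5116 uM/s


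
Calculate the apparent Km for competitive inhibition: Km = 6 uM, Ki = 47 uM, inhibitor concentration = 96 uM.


Km_app = Km * (1 + [I]/Ki)
Km_app = 6 * (1 + 96/47)
Km_app = 18.2553 uM

18.2553 uM


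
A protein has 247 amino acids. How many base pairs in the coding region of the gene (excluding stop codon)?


Each amino acid = 1 codon = 3 bp
bp = 247 * 3 = 741 bp

741 bp


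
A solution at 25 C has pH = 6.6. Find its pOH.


pOH = 14 - pH
pOH = 14 - 6.6
pOH = 7.4

7.4


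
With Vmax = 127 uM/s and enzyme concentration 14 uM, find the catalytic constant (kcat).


kcat = Vmax / [E]t
kcat = 127 / 14
kcat = 9.0714 s^-1

9.0714 s^-1


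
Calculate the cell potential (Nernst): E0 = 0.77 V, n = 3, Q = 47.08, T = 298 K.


E = E0 - (RT/nF) * ln(Q)
E = 0.77 - (8.314 * 298 / (3 * 96485)) * ln(47.08)
E = 0.737 V

0.737 V


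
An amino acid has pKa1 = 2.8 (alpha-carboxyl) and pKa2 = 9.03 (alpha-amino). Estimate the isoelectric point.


pI = (pKa1 + pKa2) / 2
pI = (2.8 + 9.03) / 2
pI = 5.915

5.915


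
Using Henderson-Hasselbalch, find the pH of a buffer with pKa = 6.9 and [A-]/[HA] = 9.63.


pH = pKa + log10([A-]/[HA])
pH = 6.9 + log10(9.63)
pH = 7.8836

7.8836


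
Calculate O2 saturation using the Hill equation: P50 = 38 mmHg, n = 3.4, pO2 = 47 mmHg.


Y = pO2^n / (P50^n + pO2^n)
Y = 47^3.4 / (38^3.4 + 47^3.4)
Y = 67.32%

67.32%


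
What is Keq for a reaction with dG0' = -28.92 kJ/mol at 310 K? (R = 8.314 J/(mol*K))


Keq = exp(-dG0 * 1000 / (R * T))
Keq = exp(-(-28.92) * 1000 / (8.314 * 310))
Keq = 74672.7962

74672.7962


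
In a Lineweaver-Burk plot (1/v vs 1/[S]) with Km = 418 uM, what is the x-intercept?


x-intercept = -1/Km
= -1/418
= -0.0024 1/uM

-0.0024 1/uM


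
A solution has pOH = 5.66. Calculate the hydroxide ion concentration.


[OH-] = 10^(-pOH)
[OH-] = 10^(-5.66)
[OH-] = 2.188e-06 M

2.188e-06 M


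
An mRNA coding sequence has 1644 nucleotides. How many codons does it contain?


codons = nucleotides / 3
codons = 1644 / 3 = 548

548


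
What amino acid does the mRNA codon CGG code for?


Standard genetic code lookup.
Codon CGG -> Arg

Arg


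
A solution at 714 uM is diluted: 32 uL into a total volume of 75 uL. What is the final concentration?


C2 = C1 * V1 / V2
C2 = 714 * 32 / 75
C2 = 304.64 uM

304.64 uM


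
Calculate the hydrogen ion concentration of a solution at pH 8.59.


[H+] = 10^(-pH)
[H+] = 10^(-8.59)
[H+] = 2.570e-09 M

2.570e-09 M


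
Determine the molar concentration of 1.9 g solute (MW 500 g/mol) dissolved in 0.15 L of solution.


C = (mass / MW) / volume
C = (1.9 / 500) / 0.15
C = 0.0253 M

0.0253 M


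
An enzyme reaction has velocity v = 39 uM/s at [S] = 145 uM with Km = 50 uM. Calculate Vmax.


Vmax = v * (Km + [S]) / [S]
Vmax = 39 * (50 + 145) / 145
Vmax = 52.4483 uM/s

52.4483 uM/s


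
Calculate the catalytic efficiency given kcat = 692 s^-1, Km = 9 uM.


Catalytic efficiency = kcat / Km
= 692 / 9
= 76.8889 uM^-1*s^-1

76.8889 uM^-1*s^-1


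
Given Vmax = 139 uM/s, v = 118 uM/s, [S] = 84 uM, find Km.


Km = [S] * (Vmax - v) / v
Km = 84 * (139 - 118) / 118
Km = 14.9492 uM

14.9492 uM


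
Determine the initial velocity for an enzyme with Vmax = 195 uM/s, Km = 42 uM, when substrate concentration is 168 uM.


v = Vmax * [S] / (Km + [S])
v = 195 * 168 / (42 + 168)
v = 156.0 uM/s

156.0 uM/s


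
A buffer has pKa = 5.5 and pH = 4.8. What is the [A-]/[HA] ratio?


[A-]/[HA] = 10^(pH - pKa)
= 10^(4.8 - 5.5)
= 0.1995

0.1995


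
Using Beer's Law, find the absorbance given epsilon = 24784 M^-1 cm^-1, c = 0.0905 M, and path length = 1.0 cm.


A = epsilon * c * l
A = 24784 * 0.0905 * 1.0
A = 2242.952

2242.952


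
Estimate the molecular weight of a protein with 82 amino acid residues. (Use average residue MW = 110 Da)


MW = n_residues * 110 Da
MW = 82 * 110
MW = 9020 Da

9020 Da


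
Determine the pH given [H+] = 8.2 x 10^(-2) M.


pH = -log10([H+])
pH = -log10(8.2 x 10^(-2))
pH = 1.0862

1.0862


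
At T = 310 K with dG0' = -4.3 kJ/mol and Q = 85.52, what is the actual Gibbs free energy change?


dG = dG0' + RT * ln(Q) / 1000
dG = -4.3 + 8.314 * 310 * ln(85.52) / 1000
dG = 7.1659 kJ/mol

7.1659 kJ/mol


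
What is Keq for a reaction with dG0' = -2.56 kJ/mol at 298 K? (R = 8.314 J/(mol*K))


Keq = exp(-dG0 * 1000 / (R * T))
Keq = exp(-(-2.56) * 1000 / (8.314 * 298))
Keq = 2.8102

2.8102


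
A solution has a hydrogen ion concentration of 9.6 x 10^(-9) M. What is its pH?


pH = -log10([H+])
pH = -log10(9.6 x 10^(-9))
pH = 8.0177

8.0177


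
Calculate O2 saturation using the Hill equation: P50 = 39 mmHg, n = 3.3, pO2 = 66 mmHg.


Y = pO2^n / (P50^n + pO2^n)
Y = 66^3.3 / (39^3.3 + 66^3.3)
Y = 85.02%

85.02%


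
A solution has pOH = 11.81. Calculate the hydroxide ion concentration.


[OH-] = 10^(-pOH)
[OH-] = 10^(-11.81)
[OH-] = 1.549e-12 M

1.549e-12 M


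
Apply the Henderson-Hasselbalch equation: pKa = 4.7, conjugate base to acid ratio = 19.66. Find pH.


pH = pKa + log10([A-]/[HA])
pH = 4.7 + log10(19.66)
pH = 5.9936

5.9936


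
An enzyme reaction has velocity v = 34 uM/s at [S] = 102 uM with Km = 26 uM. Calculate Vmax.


Vmax = v * (Km + [S]) / [S]
Vmax = 34 * (26 + 102) / 102
Vmax = 42.6667 uM/s

42.6667 uM/s


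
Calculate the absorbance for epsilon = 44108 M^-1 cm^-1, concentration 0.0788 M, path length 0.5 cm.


A = epsilon * c * l
A = 44108 * 0.0788 * 0.5
A = 1737.8552

1737.8552


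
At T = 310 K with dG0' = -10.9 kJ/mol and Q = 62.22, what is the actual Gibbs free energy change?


dG = dG0' + RT * ln(Q) / 1000
dG = -10.9 + 8.314 * 310 * ln(62.22) / 1000
dG = -0.2538 kJ/mol

-0.2538 kJ/mol


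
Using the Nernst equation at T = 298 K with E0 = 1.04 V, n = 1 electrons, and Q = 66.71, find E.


E = E0 - (RT/nF) * ln(Q)
E = 1.04 - (8.314 * 298 / (1 * 96485)) * ln(66.71)
E = 0.9321 V

0.9321 V


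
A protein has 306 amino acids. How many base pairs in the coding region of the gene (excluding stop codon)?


Each amino acid = 1 codon = 3 bp
bp = 306 * 3 = 918 bp

918 bp


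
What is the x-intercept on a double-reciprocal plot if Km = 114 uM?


x-intercept = -1/Km
= -1/114
= -0.0088 1/uM

-0.0088 1/uM


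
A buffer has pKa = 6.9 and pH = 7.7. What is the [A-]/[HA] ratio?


[A-]/[HA] = 10^(pH - pKa)
= 10^(7.7 - 6.9)
= 6.3096

6.3096


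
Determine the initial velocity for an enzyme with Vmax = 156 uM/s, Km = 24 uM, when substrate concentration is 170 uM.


v = Vmax * [S] / (Km + [S])
v = 156 * 170 / (24 + 170)
v = 136.701 uM/s

136.701 uM/s


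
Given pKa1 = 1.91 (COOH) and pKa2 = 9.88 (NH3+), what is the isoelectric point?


pI = (pKa1 + pKa2) / 2
pI = (1.91 + 9.88) / 2
pI = 5.895

5.895


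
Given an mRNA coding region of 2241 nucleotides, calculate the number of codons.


codons = nucleotides / 3
codons = 2241 / 3 = 747

747


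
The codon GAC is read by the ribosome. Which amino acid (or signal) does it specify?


Standard genetic code lookup.
Codon GAC -> Asp

Asp


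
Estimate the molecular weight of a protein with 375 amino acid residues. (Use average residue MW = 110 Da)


MW = n_residues * 110 Da
MW = 375 * 110
MW = 41250 Da

41250 Da


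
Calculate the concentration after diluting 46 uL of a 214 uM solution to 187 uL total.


C2 = C1 * V1 / V2
C2 = 214 * 46 / 187
C2 = 52.6417 uM

52.6417 uM


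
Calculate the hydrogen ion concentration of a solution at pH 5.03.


[H+] = 10^(-pH)
[H+] = 10^(-5.03)
[H+] = 9.333e-06 M

9.333e-06 M


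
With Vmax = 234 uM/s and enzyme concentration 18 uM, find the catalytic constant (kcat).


kcat = Vmax / [E]t
kcat = 234 / 18
kcat = 13.0 s^-1

13.0 s^-1


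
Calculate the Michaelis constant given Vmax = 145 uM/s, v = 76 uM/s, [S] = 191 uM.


Km = [S] * (Vmax - v) / v
Km = 191 * (145 - 76) / 76
Km = 173.4079 uM

173.4079 uM


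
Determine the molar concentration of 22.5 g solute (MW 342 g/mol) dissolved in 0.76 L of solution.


C = (mass / MW) / volume
C = (22.5 / 342) / 0.76
C = 0.0866 M

0.0866 M


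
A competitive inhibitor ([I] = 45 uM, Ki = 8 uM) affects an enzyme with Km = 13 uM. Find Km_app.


Km_app = Km * (1 + [I]/Ki)
Km_app = 13 * (1 + 45/8)
Km_app = 86.125 uM

86.125 uM


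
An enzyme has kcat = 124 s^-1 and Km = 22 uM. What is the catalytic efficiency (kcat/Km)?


Catalytic efficiency = kcat / Km
= 124 / 22
= 5.6364 uM^-1*s^-1

5.6364 uM^-1*s^-1


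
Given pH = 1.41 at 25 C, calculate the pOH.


pOH = 14 - pH
pOH = 14 - 1.41
pOH = 12.59

12.59


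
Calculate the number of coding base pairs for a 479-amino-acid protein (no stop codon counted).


Each amino acid = 1 codon = 3 bp
bp = 479 * 3 = 1437 bp

1437 bp


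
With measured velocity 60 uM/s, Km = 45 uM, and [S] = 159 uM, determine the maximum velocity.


Vmax = v * (Km + [S]) / [S]
Vmax = 60 * (45 + 159) / 159
Vmax = 76.9811 uM/s

76.9811 uM/s


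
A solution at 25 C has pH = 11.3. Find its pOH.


pOH = 14 - pH
pOH = 14 - 11.3
pOH = 2.7

2.7


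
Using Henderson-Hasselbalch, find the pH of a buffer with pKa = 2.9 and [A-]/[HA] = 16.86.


pH = pKa + log10([A-]/[HA])
pH = 2.9 + log10(16.86)
pH = 4.1269

4.1269


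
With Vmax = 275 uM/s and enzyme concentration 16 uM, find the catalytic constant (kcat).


kcat = Vmax / [E]t
kcat = 275 / 16
kcat = 17.1875 s^-1

17.1875 s^-1


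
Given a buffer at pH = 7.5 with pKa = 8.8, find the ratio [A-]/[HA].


[A-]/[HA] = 10^(pH - pKa)
= 10^(7.5 - 8.8)
= 0.0501

0.0501


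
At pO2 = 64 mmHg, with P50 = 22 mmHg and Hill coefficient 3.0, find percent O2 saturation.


Y = pO2^n / (P50^n + pO2^n)
Y = 64^3.0 / (22^3.0 + 64^3.0)
Y = 96.1%

96.1%


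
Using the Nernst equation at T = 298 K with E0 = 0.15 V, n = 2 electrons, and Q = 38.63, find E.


E = E0 - (RT/nF) * ln(Q)
E = 0.15 - (8.314 * 298 / (2 * 96485)) * ln(38.63)
E = 0.1031 V

0.1031 V


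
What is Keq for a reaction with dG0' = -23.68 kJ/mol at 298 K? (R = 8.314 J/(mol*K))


Keq = exp(-dG0 * 1000 / (R * T))
Keq = exp(-(-23.68) * 1000 / (8.314 * 298))
Keq = 14153.8852

14153.8852


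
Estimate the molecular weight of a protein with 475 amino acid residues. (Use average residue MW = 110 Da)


MW = n_residues * 110 Da
MW = 475 * 110
MW = 52250 Da

52250 Da


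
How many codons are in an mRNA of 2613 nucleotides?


codons = nucleotides / 3
codons = 2613 / 3 = 871

871


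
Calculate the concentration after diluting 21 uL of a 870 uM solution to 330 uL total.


C2 = C1 * V1 / V2
C2 = 870 * 21 / 330
C2 = 55.3636 uM

55.3636 uM


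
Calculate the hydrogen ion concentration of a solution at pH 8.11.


[H+] = 10^(-pH)
[H+] = 10^(-8.11)
[H+] = 7.762e-09 M

7.762e-09 M


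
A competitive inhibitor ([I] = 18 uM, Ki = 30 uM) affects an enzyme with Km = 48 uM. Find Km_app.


Km_app = Km * (1 + [I]/Ki)
Km_app = 48 * (1 + 18/30)
Km_app = 76.8 uM

76.8 uM


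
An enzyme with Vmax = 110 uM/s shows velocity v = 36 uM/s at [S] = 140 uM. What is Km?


Km = [S] * (Vmax - v) / v
Km = 140 * (110 - 36) / 36
Km = 287.7778 uM

287.7778 uM


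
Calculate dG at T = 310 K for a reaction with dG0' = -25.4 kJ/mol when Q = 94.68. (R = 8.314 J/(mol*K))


dG = dG0' + RT * ln(Q) / 1000
dG = -25.4 + 8.314 * 310 * ln(94.68) / 1000
dG = -13.6718 kJ/mol

-13.6718 kJ/mol


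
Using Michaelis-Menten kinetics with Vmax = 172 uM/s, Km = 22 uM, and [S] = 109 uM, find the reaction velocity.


v = Vmax * [S] / (Km + [S])
v = 172 * 109 / (22 + 109)
v = 143.1145 uM/s

143.1145 uM/s


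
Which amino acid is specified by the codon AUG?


Standard genetic code lookup.
Codon AUG -> Met (start)

Met (start)


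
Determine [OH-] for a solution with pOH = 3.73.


[OH-] = 10^(-pOH)
[OH-] = 10^(-3.73)
[OH-] = 1.862e-04 M

1.862e-04 M


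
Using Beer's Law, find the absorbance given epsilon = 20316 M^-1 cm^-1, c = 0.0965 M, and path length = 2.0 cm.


A = epsilon * c * l
A = 20316 * 0.0965 * 2.0
A = 3920.988

3920.988


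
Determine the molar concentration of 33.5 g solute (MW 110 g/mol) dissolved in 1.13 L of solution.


C = (mass / MW) / volume
C = (33.5 / 110) / 1.13
C = 0.2695 M

0.2695 M


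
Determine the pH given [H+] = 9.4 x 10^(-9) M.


pH = -log10([H+])
pH = -log10(9.4 x 10^(-9))
pH = 8.0269

8.0269


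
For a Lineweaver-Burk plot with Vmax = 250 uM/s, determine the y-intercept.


y-intercept = 1/Vmax
= 1/250
= 0.004 s/uM

0.004 s/uM


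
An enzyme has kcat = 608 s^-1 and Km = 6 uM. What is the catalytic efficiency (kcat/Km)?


Catalytic efficiency = kcat / Km
= 608 / 6
= 101.3333 uM^-1*s^-1

101.3333 uM^-1*s^-1


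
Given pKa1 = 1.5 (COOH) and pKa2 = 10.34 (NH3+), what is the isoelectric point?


pI = (pKa1 + pKa2) / 2
pI = (1.5 + 10.34) / 2
pI = 5.92

5.92


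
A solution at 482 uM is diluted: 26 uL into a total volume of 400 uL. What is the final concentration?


C2 = C1 * V1 / V2
C2 = 482 * 26 / 400
C2 = 31.33 uM

31.33 uM


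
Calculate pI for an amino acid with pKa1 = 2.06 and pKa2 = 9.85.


pI = (pKa1 + pKa2) / 2
pI = (2.06 + 9.85) / 2
pI = 5.955

5.955


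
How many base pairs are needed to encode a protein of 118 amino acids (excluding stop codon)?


Each amino acid = 1 codon = 3 bp
bp = 118 * 3 = 354 bp

354 bp


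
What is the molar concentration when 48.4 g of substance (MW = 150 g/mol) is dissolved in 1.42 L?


C = (mass / MW) / volume
C = (48.4 / 150) / 1.42
C = 0.2272 M

0.2272 M


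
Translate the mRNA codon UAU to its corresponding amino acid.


Standard genetic code lookup.
Codon UAU -> Tyr

Tyr


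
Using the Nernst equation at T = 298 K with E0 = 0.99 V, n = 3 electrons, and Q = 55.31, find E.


E = E0 - (RT/nF) * ln(Q)
E = 0.99 - (8.314 * 298 / (3 * 96485)) * ln(55.31)
E = 0.9557 V

0.9557 V


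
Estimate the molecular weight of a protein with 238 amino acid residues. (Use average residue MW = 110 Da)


MW = n_residues * 110 Da
MW = 238 * 110
MW = 26180 Da

26180 Da


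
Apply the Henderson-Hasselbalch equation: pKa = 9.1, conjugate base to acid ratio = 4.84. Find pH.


pH = pKa + log10([A-]/[HA])
pH = 9.1 + log10(4.84)
pH = 9.7848

9.7848


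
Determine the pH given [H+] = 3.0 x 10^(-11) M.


pH = -log10([H+])
pH = -log10(3.0 x 10^(-11))
pH = 10.5229

10.5229


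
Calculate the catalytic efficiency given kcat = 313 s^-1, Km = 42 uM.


Catalytic efficiency = kcat / Km
= 313 / 42
= 7.4524 uM^-1*s^-1

7.4524 uM^-1*s^-1


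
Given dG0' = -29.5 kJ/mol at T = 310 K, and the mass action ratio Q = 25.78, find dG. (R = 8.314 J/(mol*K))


dG = dG0' + RT * ln(Q) / 1000
dG = -29.5 + 8.314 * 310 * ln(25.78) / 1000
dG = -21.1247 kJ/mol

-21.1247 kJ/mol


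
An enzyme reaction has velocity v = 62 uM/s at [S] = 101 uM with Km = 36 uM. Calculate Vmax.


Vmax = v * (Km + [S]) / [S]
Vmax = 62 * (36 + 101) / 101
Vmax = 84.099 uM/s

84.099 uM/s


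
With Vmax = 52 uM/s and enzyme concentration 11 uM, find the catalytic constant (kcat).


kcat = Vmax / [E]t
kcat = 52 / 11
kcat = 4.7273 s^-1

4.7273 s^-1


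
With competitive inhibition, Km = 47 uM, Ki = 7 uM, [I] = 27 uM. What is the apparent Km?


Km_app = Km * (1 + [I]/Ki)
Km_app = 47 * (1 + 27/7)
Km_app = 228.2857 uM

228.2857 uM


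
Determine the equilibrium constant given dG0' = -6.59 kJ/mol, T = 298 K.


Keq = exp(-dG0 * 1000 / (R * T))
Keq = exp(-(-6.59) * 1000 / (8.314 * 298))
Keq = 14.2943

14.2943


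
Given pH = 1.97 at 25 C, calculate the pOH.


pOH = 14 - pH
pOH = 14 - 1.97
pOH = 12.03

12.03


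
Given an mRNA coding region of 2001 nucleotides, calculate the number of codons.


codons = nucleotides / 3
codons = 2001 / 3 = 667

667


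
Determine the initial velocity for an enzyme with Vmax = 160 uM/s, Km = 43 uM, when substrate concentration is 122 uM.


v = Vmax * [S] / (Km + [S])
v = 160 * 122 / (43 + 122)
v = 118.303 uM/s

118.303 uM/s


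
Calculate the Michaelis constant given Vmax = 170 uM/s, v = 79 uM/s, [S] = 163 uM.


Km = [S] * (Vmax - v) / v
Km = 163 * (170 - 79) / 79
Km = 187.7595 uM

187.7595 uM


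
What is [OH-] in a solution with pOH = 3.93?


[OH-] = 10^(-pOH)
[OH-] = 10^(-3.93)
[OH-] = 1.175e-04 M

1.175e-04 M


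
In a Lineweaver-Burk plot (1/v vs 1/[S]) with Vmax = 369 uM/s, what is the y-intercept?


y-intercept = 1/Vmax
= 1/369
= 0.0027 s/uM

0.0027 s/uM


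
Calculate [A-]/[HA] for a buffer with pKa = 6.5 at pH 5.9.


[A-]/[HA] = 10^(pH - pKa)
= 10^(5.9 - 6.5)
= 0.2512

0.2512


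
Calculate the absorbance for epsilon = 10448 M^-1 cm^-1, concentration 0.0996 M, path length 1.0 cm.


A = epsilon * c * l
A = 10448 * 0.0996 * 1.0
A = 1040.6208

1040.6208


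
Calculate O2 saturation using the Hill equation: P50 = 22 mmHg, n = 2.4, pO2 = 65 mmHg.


Y = pO2^n / (P50^n + pO2^n)
Y = 65^2.4 / (22^2.4 + 65^2.4)
Y = 93.09%

93.09%


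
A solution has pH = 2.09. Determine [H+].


[H+] = 10^(-pH)
[H+] = 10^(-2.09)
[H+] = 0.0081 M

0.0081 M


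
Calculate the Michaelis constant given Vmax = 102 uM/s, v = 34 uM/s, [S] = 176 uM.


Km = [S] * (Vmax - v) / v
Km = 176 * (102 - 34) / 34
Km = 352.0 uM

352.0 uM


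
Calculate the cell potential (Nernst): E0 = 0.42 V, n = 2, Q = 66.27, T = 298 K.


E = E0 - (RT/nF) * ln(Q)
E = 0.42 - (8.314 * 298 / (2 * 96485)) * ln(66.27)
E = 0.3662 V

0.3662 V


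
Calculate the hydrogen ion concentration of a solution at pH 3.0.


[H+] = 10^(-pH)
[H+] = 10^(-3.0)
[H+] = 0.001 M

0.001 M


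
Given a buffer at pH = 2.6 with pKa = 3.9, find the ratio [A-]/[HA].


[A-]/[HA] = 10^(pH - pKa)
= 10^(2.6 - 3.9)
= 0.0501

0.0501


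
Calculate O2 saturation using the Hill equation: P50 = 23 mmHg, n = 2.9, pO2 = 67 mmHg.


Y = pO2^n / (P50^n + pO2^n)
Y = 67^2.9 / (23^2.9 + 67^2.9)
Y = 95.69%

95.69%


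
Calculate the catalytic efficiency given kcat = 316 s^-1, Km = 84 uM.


Catalytic efficiency = kcat / Km
= 316 / 84
= 3.7619 uM^-1*s^-1

3.7619 uM^-1*s^-1


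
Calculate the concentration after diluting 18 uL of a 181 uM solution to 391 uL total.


C2 = C1 * V1 / V2
C2 = 181 * 18 / 391
C2 = 8.3325 uM

8.3325 uM


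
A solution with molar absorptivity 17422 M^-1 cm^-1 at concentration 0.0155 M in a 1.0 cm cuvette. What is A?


A = epsilon * c * l
A = 17422 * 0.0155 * 1.0
A = 270.041

270.041


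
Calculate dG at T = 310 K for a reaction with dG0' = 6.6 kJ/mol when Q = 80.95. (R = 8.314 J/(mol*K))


dG = dG0' + RT * ln(Q) / 1000
dG = 6.6 + 8.314 * 310 * ln(80.95) / 1000
dG = 17.9244 kJ/mol

17.9244 kJ/mol


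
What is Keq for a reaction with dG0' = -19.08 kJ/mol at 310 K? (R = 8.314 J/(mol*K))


Keq = exp(-dG0 * 1000 / (R * T))
Keq = exp(-(-19.08) * 1000 / (8.314 * 310))
Keq = 1640.8692

1640.8692


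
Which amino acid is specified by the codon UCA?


Standard genetic code lookup.
Codon UCA -> Ser

Ser


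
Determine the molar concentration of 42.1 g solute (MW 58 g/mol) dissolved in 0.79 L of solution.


C = (mass / MW) / volume
C = (42.1 / 58) / 0.79
C = 0.9188 M

0.9188 M


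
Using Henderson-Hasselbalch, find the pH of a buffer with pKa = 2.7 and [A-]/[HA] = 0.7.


pH = pKa + log10([A-]/[HA])
pH = 2.7 + log10(0.7)
pH = 2.5451

2.5451


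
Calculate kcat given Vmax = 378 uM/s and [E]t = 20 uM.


kcat = Vmax / [E]t
kcat = 378 / 20
kcat = 18.9 s^-1

18.9 s^-1


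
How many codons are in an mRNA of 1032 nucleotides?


codons = nucleotides / 3
codons = 1032 / 3 = 344

344


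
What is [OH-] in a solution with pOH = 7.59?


[OH-] = 10^(-pOH)
[OH-] = 10^(-7.59)
[OH-] = 2.570e-08 M

2.570e-08 M


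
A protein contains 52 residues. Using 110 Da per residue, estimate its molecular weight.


MW = n_residues * 110 Da
MW = 52 * 110
MW = 5720 Da

5720 Da


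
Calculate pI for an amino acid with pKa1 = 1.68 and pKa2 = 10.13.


pI = (pKa1 + pKa2) / 2
pI = (1.68 + 10.13) / 2
pI = 5.905

5.905


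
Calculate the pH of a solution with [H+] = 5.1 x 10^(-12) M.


pH = -log10([H+])
pH = -log10(5.1 x 10^(-12))
pH = 11.2924

11.2924


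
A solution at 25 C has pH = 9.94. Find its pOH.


pOH = 14 - pH
pOH = 14 - 9.94
pOH = 4.06

4.06


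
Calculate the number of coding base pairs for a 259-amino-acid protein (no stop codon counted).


Each amino acid = 1 codon = 3 bp
bp = 259 * 3 = 777 bp

777 bp


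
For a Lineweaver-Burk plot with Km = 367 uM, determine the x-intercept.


x-intercept = -1/Km
= -1/367
= -0.0027 1/uM

-0.0027 1/uM


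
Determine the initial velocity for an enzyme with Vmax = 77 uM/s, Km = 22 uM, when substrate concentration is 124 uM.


v = Vmax * [S] / (Km + [S])
v = 77 * 124 / (22 + 124)
v = 65.3973 uM/s

65.3973 uM/s


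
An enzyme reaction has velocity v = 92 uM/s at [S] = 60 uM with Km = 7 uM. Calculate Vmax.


Vmax = v * (Km + [S]) / [S]
Vmax = 92 * (7 + 60) / 60
Vmax = 102.7333 uM/s

102.7333 uM/s


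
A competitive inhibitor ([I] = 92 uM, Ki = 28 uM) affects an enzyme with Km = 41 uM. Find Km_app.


Km_app = Km * (1 + [I]/Ki)
Km_app = 41 * (1 + 92/28)
Km_app = 175.7143 uM

175.7143 uM


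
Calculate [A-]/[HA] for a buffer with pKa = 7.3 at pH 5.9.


[A-]/[HA] = 10^(pH - pKa)
= 10^(5.9 - 7.3)
= 0.0398

0.0398


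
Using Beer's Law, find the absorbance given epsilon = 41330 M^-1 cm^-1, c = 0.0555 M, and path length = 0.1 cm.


A = epsilon * c * l
A = 41330 * 0.0555 * 0.1
A = 229.3815

229.3815


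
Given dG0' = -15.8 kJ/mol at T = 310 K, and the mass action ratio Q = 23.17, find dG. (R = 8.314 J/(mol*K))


dG = dG0' + RT * ln(Q) / 1000
dG = -15.8 + 8.314 * 310 * ln(23.17) / 1000
dG = -7.6998 kJ/mol

-7.6998 kJ/mol


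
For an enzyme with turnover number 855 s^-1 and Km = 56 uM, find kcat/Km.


Catalytic efficiency = kcat / Km
= 855 / 56
= 15.2679 uM^-1*s^-1

15.2679 uM^-1*s^-1


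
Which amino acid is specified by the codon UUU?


Standard genetic code lookup.
Codon UUU -> Phe

Phe


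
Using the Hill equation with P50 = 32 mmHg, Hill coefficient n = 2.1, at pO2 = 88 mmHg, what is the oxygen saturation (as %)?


Y = pO2^n / (P50^n + pO2^n)
Y = 88^2.1 / (32^2.1 + 88^2.1)
Y = 89.32%

89.32%


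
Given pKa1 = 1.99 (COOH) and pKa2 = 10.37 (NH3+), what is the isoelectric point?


pI = (pKa1 + pKa2) / 2
pI = (1.99 + 10.37) / 2
pI = 6.18

6.18


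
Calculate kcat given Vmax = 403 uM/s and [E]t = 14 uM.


kcat = Vmax / [E]t
kcat = 403 / 14
kcat = 28.7857 s^-1

28.7857 s^-1


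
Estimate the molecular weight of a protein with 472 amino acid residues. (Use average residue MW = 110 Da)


MW = n_residues * 110 Da
MW = 472 * 110
MW = 51920 Da

51920 Da


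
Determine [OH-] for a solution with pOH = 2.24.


[OH-] = 10^(-pOH)
[OH-] = 10^(-2.24)
[OH-] = 0.0058 M

0.0058 M


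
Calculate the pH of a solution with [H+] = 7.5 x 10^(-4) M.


pH = -log10([H+])
pH = -log10(7.5 x 10^(-4))
pH = 3.1249

3.1249


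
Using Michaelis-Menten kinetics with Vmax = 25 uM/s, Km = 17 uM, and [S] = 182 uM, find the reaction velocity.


v = Vmax * [S] / (Km + [S])
v = 25 * 182 / (17 + 182)
v = 22.8643 uM/s

22.8643 uM/s


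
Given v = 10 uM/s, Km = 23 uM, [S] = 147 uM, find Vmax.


Vmax = v * (Km + [S]) / [S]
Vmax = 10 * (23 + 147) / 147
Vmax = 11.5646 uM/s

11.5646 uM/s


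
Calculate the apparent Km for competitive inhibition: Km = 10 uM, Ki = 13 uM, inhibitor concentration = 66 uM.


Km_app = Km * (1 + [I]/Ki)
Km_app = 10 * (1 + 66/13)
Km_app = 60.7692 uM

60.7692 uM


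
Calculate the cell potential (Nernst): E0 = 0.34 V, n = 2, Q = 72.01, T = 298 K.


E = E0 - (RT/nF) * ln(Q)
E = 0.34 - (8.314 * 298 / (2 * 96485)) * ln(72.01)
E = 0.2851 V

0.2851 V


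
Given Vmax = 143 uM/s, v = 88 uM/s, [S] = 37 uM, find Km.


Km = [S] * (Vmax - v) / v
Km = 37 * (143 - 88) / 88
Km = 23.125 uM

23.125 uM


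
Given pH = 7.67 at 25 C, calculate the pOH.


pOH = 14 - pH
pOH = 14 - 7.67
pOH = 6.33

6.33


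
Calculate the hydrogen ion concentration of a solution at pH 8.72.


[H+] = 10^(-pH)
[H+] = 10^(-8.72)
[H+] = 1.905e-09 M

1.905e-09 M


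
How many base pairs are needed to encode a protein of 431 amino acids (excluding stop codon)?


Each amino acid = 1 codon = 3 bp
bp = 431 * 3 = 1293 bp

1293 bp


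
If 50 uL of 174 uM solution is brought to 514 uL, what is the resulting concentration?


C2 = C1 * V1 / V2
C2 = 174 * 50 / 514
C2 = 16.9261 uM

16.9261 uM


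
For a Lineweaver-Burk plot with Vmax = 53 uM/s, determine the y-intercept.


y-intercept = 1/Vmax
= 1/53
= 0.0189 s/uM

0.0189 s/uM


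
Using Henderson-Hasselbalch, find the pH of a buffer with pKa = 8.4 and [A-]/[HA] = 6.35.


pH = pKa + log10([A-]/[HA])
pH = 8.4 + log10(6.35)
pH = 9.2028

9.2028


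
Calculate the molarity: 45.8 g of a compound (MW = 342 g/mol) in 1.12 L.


C = (mass / MW) / volume
C = (45.8 / 342) / 1.12
C = 0.1196 M

0.1196 M


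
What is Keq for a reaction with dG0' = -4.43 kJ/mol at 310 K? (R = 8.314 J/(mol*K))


Keq = exp(-dG0 * 1000 / (R * T))
Keq = exp(-(-4.43) * 1000 / (8.314 * 310))
Keq = 5.578

5.578


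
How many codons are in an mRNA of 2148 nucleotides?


codons = nucleotides / 3
codons = 2148 / 3 = 716

716


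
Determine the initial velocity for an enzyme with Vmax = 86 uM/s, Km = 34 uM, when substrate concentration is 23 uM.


v = Vmax * [S] / (Km + [S])
v = 86 * 23 / (34 + 23)
v = 34.7018 uM/s

34.7018 uM/s


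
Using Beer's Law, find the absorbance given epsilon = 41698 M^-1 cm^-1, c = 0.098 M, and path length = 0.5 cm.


A = epsilon * c * l
A = 41698 * 0.098 * 0.5
A = 2043.202

2043.202


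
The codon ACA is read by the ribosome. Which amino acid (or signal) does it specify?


Standard genetic code lookup.
Codon ACA -> Thr

Thr


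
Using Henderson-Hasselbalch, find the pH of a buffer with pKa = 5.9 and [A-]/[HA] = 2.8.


pH = pKa + log10([A-]/[HA])
pH = 5.9 + log10(2.8)
pH = 6.3472

6.3472


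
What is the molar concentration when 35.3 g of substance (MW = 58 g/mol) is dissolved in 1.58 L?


C = (mass / MW) / volume
C = (35.3 / 58) / 1.58
C = 0.3852 M

0.3852 M


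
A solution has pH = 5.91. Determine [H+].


[H+] = 10^(-pH)
[H+] = 10^(-5.91)
[H+] = 1.230e-06 M

1.230e-06 M


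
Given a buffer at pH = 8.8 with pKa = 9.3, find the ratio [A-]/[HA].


[A-]/[HA] = 10^(pH - pKa)
= 10^(8.8 - 9.3)
= 0.3162

0.3162


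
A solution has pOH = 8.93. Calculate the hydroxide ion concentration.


[OH-] = 10^(-pOH)
[OH-] = 10^(-8.93)
[OH-] = 1.175e-09 M

1.175e-09 M


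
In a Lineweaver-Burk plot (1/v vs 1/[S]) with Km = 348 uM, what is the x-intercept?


x-intercept = -1/Km
= -1/348
= -0.0029 1/uM

-0.0029 1/uM


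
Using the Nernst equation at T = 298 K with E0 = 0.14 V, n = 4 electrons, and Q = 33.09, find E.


E = E0 - (RT/nF) * ln(Q)
E = 0.14 - (8.314 * 298 / (4 * 96485)) * ln(33.09)
E = 0.1175 V

0.1175 V


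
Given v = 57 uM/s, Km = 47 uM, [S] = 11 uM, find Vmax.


Vmax = v * (Km + [S]) / [S]
Vmax = 57 * (47 + 11) / 11
Vmax = 300.5455 uM/s

300.5455 uM/s


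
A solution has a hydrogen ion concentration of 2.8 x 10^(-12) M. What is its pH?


pH = -log10([H+])
pH = -log10(2.8 x 10^(-12))
pH = 11.5528

11.5528


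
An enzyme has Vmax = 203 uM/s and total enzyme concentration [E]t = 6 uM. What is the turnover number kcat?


kcat = Vmax / [E]t
kcat = 203 / 6
kcat = 33.8333 s^-1

33.8333 s^-1


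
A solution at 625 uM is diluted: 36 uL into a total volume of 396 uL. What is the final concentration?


C2 = C1 * V1 / V2
C2 = 625 * 36 / 396
C2 = 56.8182 uM

56.8182 uM


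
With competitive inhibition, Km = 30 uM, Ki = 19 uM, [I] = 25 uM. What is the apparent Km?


Km_app = Km * (1 + [I]/Ki)
Km_app = 30 * (1 + 25/19)
Km_app = 69.4737 uM

69.4737 uM


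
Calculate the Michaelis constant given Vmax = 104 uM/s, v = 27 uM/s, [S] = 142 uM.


Km = [S] * (Vmax - v) / v
Km = 142 * (104 - 27) / 27
Km = 404.963 uM

404.963 uM


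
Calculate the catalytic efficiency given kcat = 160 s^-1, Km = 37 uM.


Catalytic efficiency = kcat / Km
= 160 / 37
= 4.3243 uM^-1*s^-1

4.3243 uM^-1*s^-1


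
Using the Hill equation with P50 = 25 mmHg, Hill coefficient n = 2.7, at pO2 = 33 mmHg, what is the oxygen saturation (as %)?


Y = pO2^n / (P50^n + pO2^n)
Y = 33^2.7 / (25^2.7 + 33^2.7)
Y = 67.91%

67.91%


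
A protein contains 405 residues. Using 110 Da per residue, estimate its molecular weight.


MW = n_residues * 110 Da
MW = 405 * 110
MW = 44550 Da

44550 Da


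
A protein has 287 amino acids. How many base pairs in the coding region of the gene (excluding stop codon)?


Each amino acid = 1 codon = 3 bp
bp = 287 * 3 = 861 bp

861 bp


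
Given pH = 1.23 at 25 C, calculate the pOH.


pOH = 14 - pH
pOH = 14 - 1.23
pOH = 12.77

12.77


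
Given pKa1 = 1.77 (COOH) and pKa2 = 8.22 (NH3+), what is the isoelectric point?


pI = (pKa1 + pKa2) / 2
pI = (1.77 + 8.22) / 2
pI = 4.995

4.995


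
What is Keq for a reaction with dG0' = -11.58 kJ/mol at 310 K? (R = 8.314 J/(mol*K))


Keq = exp(-dG0 * 1000 / (R * T))
Keq = exp(-(-11.58) * 1000 / (8.314 * 310))
Keq = 89.3896

89.3896


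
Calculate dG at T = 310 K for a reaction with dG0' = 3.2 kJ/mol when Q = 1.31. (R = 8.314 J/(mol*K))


dG = dG0' + RT * ln(Q) / 1000
dG = 3.2 + 8.314 * 310 * ln(1.31) / 1000
dG = 3.896 kJ/mol

3.896 kJ/mol


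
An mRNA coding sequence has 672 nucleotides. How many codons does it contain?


codons = nucleotides / 3
codons = 672 / 3 = 224

224


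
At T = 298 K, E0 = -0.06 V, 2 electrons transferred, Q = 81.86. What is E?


E = E0 - (RT/nF) * ln(Q)
E = -0.06 - (8.314 * 298 / (2 * 96485)) * ln(81.86)
E = -0.1166 V

-0.1166 V


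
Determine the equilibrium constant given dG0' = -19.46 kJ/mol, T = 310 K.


Keq = exp(-dG0 * 1000 / (R * T))
Keq = exp(-(-19.46) * 1000 / (8.314 * 310))
Keq = 1901.5416

1901.5416


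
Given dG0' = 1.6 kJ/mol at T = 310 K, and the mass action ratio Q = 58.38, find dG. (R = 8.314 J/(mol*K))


dG = dG0' + RT * ln(Q) / 1000
dG = 1.6 + 8.314 * 310 * ln(58.38) / 1000
dG = 12.082 kJ/mol

12.082 kJ/mol


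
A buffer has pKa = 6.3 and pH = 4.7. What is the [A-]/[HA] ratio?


[A-]/[HA] = 10^(pH - pKa)
= 10^(4.7 - 6.3)
= 0.0251

0.0251


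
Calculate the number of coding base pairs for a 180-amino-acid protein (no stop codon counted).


Each amino acid = 1 codon = 3 bp
bp = 180 * 3 = 540 bp

540 bp


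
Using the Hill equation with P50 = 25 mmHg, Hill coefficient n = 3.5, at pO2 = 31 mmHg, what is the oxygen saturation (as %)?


Y = pO2^n / (P50^n + pO2^n)
Y = 31^3.5 / (25^3.5 + 31^3.5)
Y = 67.98%

67.98%


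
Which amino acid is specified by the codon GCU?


Standard genetic code lookup.
Codon GCU -> Ala

Ala


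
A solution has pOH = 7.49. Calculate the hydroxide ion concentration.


[OH-] = 10^(-pOH)
[OH-] = 10^(-7.49)
[OH-] = 3.236e-08 M

3.236e-08 M


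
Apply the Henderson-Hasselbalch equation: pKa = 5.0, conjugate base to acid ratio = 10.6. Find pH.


pH = pKa + log10([A-]/[HA])
pH = 5.0 + log10(10.6)
pH = 6.0253

6.0253


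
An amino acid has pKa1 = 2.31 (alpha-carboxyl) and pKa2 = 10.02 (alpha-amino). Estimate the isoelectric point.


pI = (pKa1 + pKa2) / 2
pI = (2.31 + 10.02) / 2
pI = 6.165

6.165


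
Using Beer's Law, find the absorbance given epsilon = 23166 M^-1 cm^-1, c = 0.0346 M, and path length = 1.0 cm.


A = epsilon * c * l
A = 23166 * 0.0346 * 1.0
A = 801.5436

801.5436


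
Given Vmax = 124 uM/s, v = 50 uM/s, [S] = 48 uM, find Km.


Km = [S] * (Vmax - v) / v
Km = 48 * (124 - 50) / 50
Km = 71.04 uM

71.04 uM


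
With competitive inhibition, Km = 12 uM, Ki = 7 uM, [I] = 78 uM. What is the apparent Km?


Km_app = Km * (1 + [I]/Ki)
Km_app = 12 * (1 + 78/7)
Km_app = 145.7143 uM

145.7143 uM


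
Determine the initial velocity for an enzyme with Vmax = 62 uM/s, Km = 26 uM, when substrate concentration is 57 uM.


v = Vmax * [S] / (Km + [S])
v = 62 * 57 / (26 + 57)
v = 42.5783 uM/s

42.5783 uM/s
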